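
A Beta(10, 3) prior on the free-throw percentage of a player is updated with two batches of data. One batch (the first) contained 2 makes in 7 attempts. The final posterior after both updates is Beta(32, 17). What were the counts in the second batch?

Because Beta–binomial updating is additive in the counts, the combined data contributed (α_post−α_prior, β_post−β_prior) successes and failures.
Total across both batches: 32−10=22 makes, 17−3=14 misses.
Subtract the first batch: 22−2=20 makes and 14−5=9 misses.

20 makes and 9 misses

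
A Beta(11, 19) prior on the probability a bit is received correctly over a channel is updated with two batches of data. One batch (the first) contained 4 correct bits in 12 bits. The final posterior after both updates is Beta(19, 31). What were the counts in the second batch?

4 correct bits and 4 errors

Because Beta–binomial updating is additive in the counts, the combined data contributed (α_post−α_prior, β_post−β_prior) successes and failures.
Total across both batches: 19−11=8 correct bits, 31−19=12 errors.
Subtract the first batch: 8−4=4 correct bits and 12−8=4 errors.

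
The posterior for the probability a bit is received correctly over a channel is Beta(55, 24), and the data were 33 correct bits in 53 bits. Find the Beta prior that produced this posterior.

A Beta(α, β) prior with s successes and f failures in binomial data gives a Beta(α+s, β+f) posterior.
So α = 55 − 33 = 22 and β = 24 − 20 = 4.

Beta(22, 4)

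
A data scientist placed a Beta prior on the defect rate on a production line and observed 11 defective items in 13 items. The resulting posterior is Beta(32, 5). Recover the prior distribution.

Under Beta–binomial conjugacy the posterior parameters are (a+s, b+f).
Subtract the data counts: 32−11=21, 5−2=3.

Beta(21, 3)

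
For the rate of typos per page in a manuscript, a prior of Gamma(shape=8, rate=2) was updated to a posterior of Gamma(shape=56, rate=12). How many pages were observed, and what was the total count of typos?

n = 10 pages with total 48 typos

Gamma–Poisson conjugacy: posterior shape = α + Σxᵢ, posterior rate = β + n.
Matching: Σxᵢ = 56 − 8 = 48 and n = 12 − 2 = 10.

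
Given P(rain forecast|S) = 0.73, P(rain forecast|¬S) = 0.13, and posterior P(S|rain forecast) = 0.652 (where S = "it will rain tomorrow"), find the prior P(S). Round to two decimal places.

Bayes' rule in odds form gives O(S|E) = O(S)·[P(E|S)/P(E|¬S)], hence O(S) = O(S|E)/LR.
Posterior odds = 0.652/(1−0.652) = 1.8736. LR = 0.73/0.13 = 5.6154.
Prior odds = 1.8736/5.6154 = 0.3337, so P(S) = 0.3337/(1+0.3337) ≈ 0.25.

P(S) = 0.25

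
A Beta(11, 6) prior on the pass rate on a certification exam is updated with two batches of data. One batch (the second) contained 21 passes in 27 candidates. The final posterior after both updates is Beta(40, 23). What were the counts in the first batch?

Because Beta–binomial updating is additive in the counts, the combined data contributed (α_post−α_prior, β_post−β_prior) successes and failures.
Total across both batches: 40−11=29 passes, 23−6=17 failures.
Subtract the second batch: 29−21=8 passes and 17−6=11 failures.

8 passes and 11 failures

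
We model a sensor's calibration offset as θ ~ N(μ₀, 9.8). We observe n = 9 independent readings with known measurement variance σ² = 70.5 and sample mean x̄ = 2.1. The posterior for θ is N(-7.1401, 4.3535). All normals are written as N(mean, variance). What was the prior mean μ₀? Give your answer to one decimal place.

μ₀ = -18.7

The posterior mean is a precision-weighted average: μ_n = (τ₀μ₀ + τ_data·x̄)/(τ₀+τ_data), with τ₀=1/σ₀² and τ_data=n/σ².
Here τ₀ = 1/9.8 = 0.102041 and τ_data = 9/70.5 = 0.127660, so τ_n = 0.229701.
Rearranging for μ₀: μ₀ = (μ_n·τ_n − τ_data·x̄)/τ₀ = (-7.1401·0.229701 − 0.127660·2.1) / 0.102041 = -1.908174/0.102041 ≈ -18.7.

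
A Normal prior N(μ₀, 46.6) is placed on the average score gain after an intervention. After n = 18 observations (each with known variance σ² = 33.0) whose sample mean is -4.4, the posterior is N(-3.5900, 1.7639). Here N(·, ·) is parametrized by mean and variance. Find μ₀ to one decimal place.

μ₀ = 17.0

With known observation variance, the Normal–Normal posterior has precision τ_n = τ₀ + n/σ² and mean μ_n = (τ₀μ₀ + (n/σ²)x̄)/τ_n.
Here τ₀ = 1/46.6 = 0.021459 and τ_data = 18/33.0 = 0.545455, so τ_n = 0.566914.
Rearranging for μ₀: μ₀ = (μ_n·τ_n − τ_data·x̄)/τ₀ = (-3.5900·0.566914 − 0.545455·-4.4) / 0.021459 = 0.364781/0.021459 ≈ 17.0.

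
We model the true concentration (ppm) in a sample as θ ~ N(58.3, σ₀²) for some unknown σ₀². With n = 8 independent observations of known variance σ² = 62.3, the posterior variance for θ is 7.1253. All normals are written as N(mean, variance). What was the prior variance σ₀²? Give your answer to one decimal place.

For the Normal–Normal model with known σ², precisions add: τ_n = τ₀ + n/σ².
So 1/σ₀² = 1/7.1253 − 8/62.3 = 0.140345 − 0.128411 = 0.011934.
Hence σ₀² = 1/0.011934 ≈ 83.8.

σ₀² = 83.8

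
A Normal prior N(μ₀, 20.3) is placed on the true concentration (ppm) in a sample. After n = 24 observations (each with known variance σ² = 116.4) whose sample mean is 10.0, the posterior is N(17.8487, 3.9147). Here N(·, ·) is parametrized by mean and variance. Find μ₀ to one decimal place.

μ₀ = 50.7

With known observation variance, the Normal–Normal posterior has precision τ_n = τ₀ + n/σ² and mean μ_n = (τ₀μ₀ + (n/σ²)x̄)/τ_n.
Here τ₀ = 1/20.3 = 0.049261 and τ_data = 24/116.4 = 0.206186, so τ_n = 0.255447.
Rearranging for μ₀: μ₀ = (μ_n·τ_n − τ_data·x̄)/τ₀ = (17.8487·0.255447 − 0.206186·10.0) / 0.049261 = 2.497537/0.049261 ≈ 50.7.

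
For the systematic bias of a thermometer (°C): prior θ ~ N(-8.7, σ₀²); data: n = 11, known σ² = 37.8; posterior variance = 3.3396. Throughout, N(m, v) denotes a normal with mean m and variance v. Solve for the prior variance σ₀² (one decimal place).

For the Normal–Normal model with known σ², precisions add: τ_n = τ₀ + n/σ².
So 1/σ₀² = 1/3.3396 − 11/37.8 = 0.299437 − 0.291005 = 0.008432.
Hence σ₀² = 1/0.008432 ≈ 118.6.

σ₀² = 118.6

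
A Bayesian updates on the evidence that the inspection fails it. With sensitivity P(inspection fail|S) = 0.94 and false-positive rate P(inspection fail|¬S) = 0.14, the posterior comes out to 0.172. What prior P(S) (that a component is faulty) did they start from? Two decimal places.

P(S) = 0.03

In odds form, posterior odds = prior odds × likelihood ratio, so prior odds = posterior odds ÷ LR.
Posterior odds = 0.172/(1−0.172) = 0.2077. LR = 0.94/0.14 = 6.7143.
Prior odds = 0.2077/6.7143 = 0.0309, so P(S) = 0.0309/(1+0.0309) ≈ 0.03.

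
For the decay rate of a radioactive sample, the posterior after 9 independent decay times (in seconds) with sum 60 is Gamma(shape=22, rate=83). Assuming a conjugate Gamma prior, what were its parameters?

Gamma(shape=13, rate=23)

Gamma–exponential conjugacy: posterior shape = α + n, posterior rate = β + Σtᵢ.
So α = 22 − 9 = 13 and β = 83 − 60 = 23.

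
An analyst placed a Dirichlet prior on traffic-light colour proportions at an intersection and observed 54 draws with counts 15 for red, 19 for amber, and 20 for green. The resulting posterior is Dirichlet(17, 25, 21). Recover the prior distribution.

Dirichlet(2, 6, 1)

For a Dirichlet(α) prior with multinomial counts c, the posterior is Dirichlet(α + c) componentwise.
Subtract each count from the matching posterior parameter: 17−15=2, 25−19=6, 21−20=1.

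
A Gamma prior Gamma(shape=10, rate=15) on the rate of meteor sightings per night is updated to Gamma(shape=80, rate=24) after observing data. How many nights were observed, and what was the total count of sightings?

Gamma–Poisson conjugacy: posterior shape = α + Σxᵢ, posterior rate = β + n.
Matching: Σxᵢ = 80 − 10 = 70 and n = 24 − 15 = 9.

n = 9 nights with total 70 sightings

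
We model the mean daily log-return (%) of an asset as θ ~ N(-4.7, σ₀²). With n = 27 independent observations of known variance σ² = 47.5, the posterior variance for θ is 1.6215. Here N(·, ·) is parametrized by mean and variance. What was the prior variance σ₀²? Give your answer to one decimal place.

σ₀² = 20.7

Posterior precision equals prior precision plus data precision: 1/σ_n² = 1/σ₀² + n/σ².
So 1/σ₀² = 1/1.6215 − 27/47.5 = 0.616713 − 0.568421 = 0.048292.
Hence σ₀² = 1/0.048292 ≈ 20.7.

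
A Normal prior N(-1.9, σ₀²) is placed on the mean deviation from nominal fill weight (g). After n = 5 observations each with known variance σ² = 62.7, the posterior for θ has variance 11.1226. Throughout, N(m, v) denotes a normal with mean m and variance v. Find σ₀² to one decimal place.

σ₀² = 98.4

For the Normal–Normal model with known σ², precisions add: τ_n = τ₀ + n/σ².
So 1/σ₀² = 1/11.1226 − 5/62.7 = 0.089907 − 0.079745 = 0.010162.
Hence σ₀² = 1/0.010162 ≈ 98.4.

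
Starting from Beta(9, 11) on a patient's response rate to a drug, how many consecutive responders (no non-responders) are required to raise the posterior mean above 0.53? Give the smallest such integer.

k = 4

After k responders and 0 non-responders the posterior is Beta(9+k, 11), with mean (9+k)/(9+11+k).
Set (9+k)/(20+k) > 0.53 and solve: k > (0.53·20 − 9)/(1 − 0.53) = 3.404.
The smallest integer exceeding 3.404 is 4, and checking k=4: (13)/(24) = 0.5417 > 0.53.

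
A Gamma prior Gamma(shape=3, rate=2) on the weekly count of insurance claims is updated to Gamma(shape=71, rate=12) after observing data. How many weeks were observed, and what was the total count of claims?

A Gamma(α, β) prior (rate parametrization) on a Poisson rate with n observations summing to S gives posterior Gamma(α+S, β+n).
Matching: Σxᵢ = 71 − 3 = 68 and n = 12 − 2 = 10.

n = 10 weeks with total 68 claims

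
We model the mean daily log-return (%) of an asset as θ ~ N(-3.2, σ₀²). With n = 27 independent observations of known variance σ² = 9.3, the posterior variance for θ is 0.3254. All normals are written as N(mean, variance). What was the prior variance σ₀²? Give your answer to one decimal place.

σ₀² = 5.9

For the Normal–Normal model with known σ², precisions add: τ_n = τ₀ + n/σ².
So 1/σ₀² = 1/0.3254 − 27/9.3 = 3.073141 − 2.903226 = 0.169915.
Hence σ₀² = 1/0.169915 ≈ 5.9.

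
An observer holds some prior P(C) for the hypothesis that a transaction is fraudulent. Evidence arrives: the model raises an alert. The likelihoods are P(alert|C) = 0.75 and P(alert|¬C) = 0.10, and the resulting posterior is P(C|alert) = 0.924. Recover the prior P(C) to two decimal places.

P(C) = 0.62

Bayes' rule in odds form gives O(C|E) = O(C)·[P(E|C)/P(E|¬C)], hence O(C) = O(C|E)/LR.
Posterior odds = 0.924/(1−0.924) = 12.1579. LR = 0.75/0.10 = 7.5000.
Prior odds = 12.1579/7.5000 = 1.6211, so P(C) = 1.6211/(1+1.6211) ≈ 0.62.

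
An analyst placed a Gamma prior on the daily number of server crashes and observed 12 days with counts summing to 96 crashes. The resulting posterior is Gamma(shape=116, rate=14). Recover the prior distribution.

Gamma(shape=20, rate=2)

Gamma–Poisson conjugacy: posterior shape = α + Σxᵢ, posterior rate = β + n.
So α = 116 − 96 = 20 and β = 14 − 12 = 2.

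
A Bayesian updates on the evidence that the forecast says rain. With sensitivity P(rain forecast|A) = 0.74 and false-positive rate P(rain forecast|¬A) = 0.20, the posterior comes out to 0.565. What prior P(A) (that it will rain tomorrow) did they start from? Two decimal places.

In odds form, posterior odds = prior odds × likelihood ratio, so prior odds = posterior odds ÷ LR.
Posterior odds = 0.565/(1−0.565) = 1.2989. LR = 0.74/0.20 = 3.7000.
Prior odds = 1.2989/3.7000 = 0.3511, so P(A) = 0.3511/(1+0.3511) ≈ 0.26.

P(A) = 0.26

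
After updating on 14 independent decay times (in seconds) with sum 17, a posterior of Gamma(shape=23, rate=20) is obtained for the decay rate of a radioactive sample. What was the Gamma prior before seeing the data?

For an exponential likelihood with a Gamma(α, β) prior on the rate, n observations with total T give posterior Gamma(α+n, β+T).
So α = 23 − 14 = 9 and β = 20 − 17 = 3.

Gamma(shape=9, rate=3)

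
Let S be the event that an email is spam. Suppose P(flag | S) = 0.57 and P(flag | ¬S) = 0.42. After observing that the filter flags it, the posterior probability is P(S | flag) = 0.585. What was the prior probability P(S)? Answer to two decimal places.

P(S) = 0.51

Bayes' rule in odds form gives O(S|E) = O(S)·[P(E|S)/P(E|¬S)], hence O(S) = O(S|E)/LR.
Posterior odds = 0.585/(1−0.585) = 1.4096. LR = 0.57/0.42 = 1.3571.
Prior odds = 1.4096/1.3571 = 1.0387, so P(S) = 1.0387/(1+1.0387) ≈ 0.51.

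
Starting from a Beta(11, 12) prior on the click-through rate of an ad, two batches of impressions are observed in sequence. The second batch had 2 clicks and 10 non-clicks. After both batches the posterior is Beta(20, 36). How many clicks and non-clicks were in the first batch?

7 clicks and 14 non-clicks

Sequential conjugate updates are equivalent to a single update on the pooled data, so total successes = posterior α − prior α and total failures = posterior β − prior β.
Total across both batches: 20−11=9 clicks, 36−12=24 non-clicks.
Subtract the second batch: 9−2=7 clicks and 24−10=14 non-clicks.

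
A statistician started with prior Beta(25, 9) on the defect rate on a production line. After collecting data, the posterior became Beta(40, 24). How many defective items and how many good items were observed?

Beta is conjugate to the binomial likelihood: posterior = Beta(a+s, b+f).
Match parameters: s=40−25=15, f=24−9=15.

15 defective items and 15 good items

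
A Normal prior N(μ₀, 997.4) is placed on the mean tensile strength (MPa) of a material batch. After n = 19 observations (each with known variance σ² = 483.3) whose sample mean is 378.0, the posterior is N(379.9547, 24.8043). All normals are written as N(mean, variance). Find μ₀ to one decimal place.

The posterior mean is a precision-weighted average: μ_n = (τ₀μ₀ + τ_data·x̄)/(τ₀+τ_data), with τ₀=1/σ₀² and τ_data=n/σ².
Here τ₀ = 1/997.4 = 0.001003 and τ_data = 19/483.3 = 0.039313, so τ_n = 0.040316.
Rearranging for μ₀: μ₀ = (μ_n·τ_n − τ_data·x̄)/τ₀ = (379.9547·0.040316 − 0.039313·378.0) / 0.001003 = 0.457940/0.001003 ≈ 456.6.

μ₀ = 456.6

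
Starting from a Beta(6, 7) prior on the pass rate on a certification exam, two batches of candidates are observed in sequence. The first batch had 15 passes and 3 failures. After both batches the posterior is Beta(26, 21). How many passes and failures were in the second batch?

5 passes and 11 failures

Because Beta–binomial updating is additive in the counts, the combined data contributed (α_post−α_prior, β_post−β_prior) successes and failures.
Total across both batches: 26−6=20 passes, 21−7=14 failures.
Subtract the first batch: 20−15=5 passes and 14−3=11 failures.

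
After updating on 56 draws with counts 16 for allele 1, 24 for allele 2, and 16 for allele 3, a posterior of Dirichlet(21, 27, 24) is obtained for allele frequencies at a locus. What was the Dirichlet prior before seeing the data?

For a Dirichlet(α) prior with multinomial counts c, the posterior is Dirichlet(α + c) componentwise.
Subtract each count from the matching posterior parameter: 21−16=5, 27−24=3, 24−16=8.

Dirichlet(5, 3, 8)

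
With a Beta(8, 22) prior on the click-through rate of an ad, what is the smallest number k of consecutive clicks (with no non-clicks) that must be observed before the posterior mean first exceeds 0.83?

After k clicks and 0 non-clicks the posterior is Beta(8+k, 22), with mean (8+k)/(8+22+k).
Set (8+k)/(30+k) > 0.83 and solve: k > (0.83·30 − 8)/(1 − 0.83) = 99.412.
The smallest integer exceeding 99.412 is 100.

k = 100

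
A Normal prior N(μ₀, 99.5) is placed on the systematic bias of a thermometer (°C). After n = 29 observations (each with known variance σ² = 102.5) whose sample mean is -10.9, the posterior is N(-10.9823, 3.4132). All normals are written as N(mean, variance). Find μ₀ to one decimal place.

The posterior mean is a precision-weighted average: μ_n = (τ₀μ₀ + τ_data·x̄)/(τ₀+τ_data), with τ₀=1/σ₀² and τ_data=n/σ².
Here τ₀ = 1/99.5 = 0.010050 and τ_data = 29/102.5 = 0.282927, so τ_n = 0.292977.
Rearranging for μ₀: μ₀ = (μ_n·τ_n − τ_data·x̄)/τ₀ = (-10.9823·0.292977 − 0.282927·-10.9) / 0.010050 = -0.133657/0.010050 ≈ -13.3.

μ₀ = -13.3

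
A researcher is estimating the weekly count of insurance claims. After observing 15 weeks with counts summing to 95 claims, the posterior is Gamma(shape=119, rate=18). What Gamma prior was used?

Gamma(shape=24, rate=3)

A Gamma(α, β) prior (rate parametrization) on a Poisson rate with n observations summing to S gives posterior Gamma(α+S, β+n).
So α = 119 − 95 = 24 and β = 18 − 15 = 3.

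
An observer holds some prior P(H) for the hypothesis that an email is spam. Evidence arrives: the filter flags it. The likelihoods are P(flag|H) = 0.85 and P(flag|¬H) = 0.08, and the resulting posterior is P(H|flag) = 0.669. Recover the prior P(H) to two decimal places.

In odds form, posterior odds = prior odds × likelihood ratio, so prior odds = posterior odds ÷ LR.
Posterior odds = 0.669/(1−0.669) = 2.0211. LR = 0.85/0.08 = 10.6250.
Prior odds = 2.0211/10.6250 = 0.1902, so P(H) = 0.1902/(1+0.1902) ≈ 0.16.

P(H) = 0.16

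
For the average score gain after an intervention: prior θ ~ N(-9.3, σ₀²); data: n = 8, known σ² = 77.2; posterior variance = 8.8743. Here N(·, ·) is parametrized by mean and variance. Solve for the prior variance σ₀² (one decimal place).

σ₀² = 110.4

Posterior precision equals prior precision plus data precision: 1/σ_n² = 1/σ₀² + n/σ².
So 1/σ₀² = 1/8.8743 − 8/77.2 = 0.112685 − 0.103627 = 0.009058.
Hence σ₀² = 1/0.009058 ≈ 110.4.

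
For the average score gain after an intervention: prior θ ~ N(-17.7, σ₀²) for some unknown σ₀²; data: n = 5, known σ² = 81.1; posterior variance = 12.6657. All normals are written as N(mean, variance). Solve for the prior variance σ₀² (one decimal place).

Posterior precision equals prior precision plus data precision: 1/σ_n² = 1/σ₀² + n/σ².
So 1/σ₀² = 1/12.6657 − 5/81.1 = 0.078953 − 0.061652 = 0.017301.
Hence σ₀² = 1/0.017301 ≈ 57.8.

σ₀² = 57.8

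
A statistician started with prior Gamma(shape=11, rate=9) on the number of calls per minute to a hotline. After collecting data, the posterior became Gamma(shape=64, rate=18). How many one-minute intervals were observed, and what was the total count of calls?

Gamma–Poisson conjugacy: posterior shape = α + Σxᵢ, posterior rate = β + n.
Matching: Σxᵢ = 64 − 11 = 53 and n = 18 − 9 = 9.

n = 9 one-minute intervals with total 53 calls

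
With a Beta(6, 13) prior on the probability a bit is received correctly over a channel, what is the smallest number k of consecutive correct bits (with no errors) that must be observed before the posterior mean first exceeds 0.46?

After k correct bits and 0 errors the posterior is Beta(6+k, 13), with mean (6+k)/(6+13+k).
Set (6+k)/(19+k) > 0.46 and solve: k > (0.46·19 − 6)/(1 − 0.46) = 5.074.
The smallest integer exceeding 5.074 is 6, and checking k=6: (12)/(25) = 0.4800 > 0.46.

k = 6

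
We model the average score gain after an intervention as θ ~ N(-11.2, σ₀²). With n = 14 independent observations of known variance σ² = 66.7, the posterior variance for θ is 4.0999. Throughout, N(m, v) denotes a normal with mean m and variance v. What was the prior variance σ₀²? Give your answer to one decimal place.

σ₀² = 29.4

For the Normal–Normal model with known σ², precisions add: τ_n = τ₀ + n/σ².
So 1/σ₀² = 1/4.0999 − 14/66.7 = 0.243908 − 0.209895 = 0.034013.
Hence σ₀² = 1/0.034013 ≈ 29.4.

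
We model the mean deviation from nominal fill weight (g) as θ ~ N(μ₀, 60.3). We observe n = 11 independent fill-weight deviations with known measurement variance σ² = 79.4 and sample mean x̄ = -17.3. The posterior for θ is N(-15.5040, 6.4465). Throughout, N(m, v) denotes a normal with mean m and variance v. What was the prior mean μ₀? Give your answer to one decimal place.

The posterior mean is a precision-weighted average: μ_n = (τ₀μ₀ + τ_data·x̄)/(τ₀+τ_data), with τ₀=1/σ₀² and τ_data=n/σ².
Here τ₀ = 1/60.3 = 0.016584 and τ_data = 11/79.4 = 0.138539, so τ_n = 0.155123.
Rearranging for μ₀: μ₀ = (μ_n·τ_n − τ_data·x̄)/τ₀ = (-15.5040·0.155123 − 0.138539·-17.3) / 0.016584 = -0.008302/0.016584 ≈ -0.5.

μ₀ = -0.5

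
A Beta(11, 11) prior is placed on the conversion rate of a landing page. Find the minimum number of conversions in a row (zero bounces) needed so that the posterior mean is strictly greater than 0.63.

After k conversions and 0 bounces the posterior is Beta(11+k, 11), with mean (11+k)/(11+11+k).
Set (11+k)/(22+k) > 0.63 and solve: k > (0.63·22 − 11)/(1 − 0.63) = 7.730.
The smallest integer exceeding 7.730 is 8.

k = 8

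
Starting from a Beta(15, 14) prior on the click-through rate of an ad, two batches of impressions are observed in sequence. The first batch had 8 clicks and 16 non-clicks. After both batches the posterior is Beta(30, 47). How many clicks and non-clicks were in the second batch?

7 clicks and 17 non-clicks

Because Beta–binomial updating is additive in the counts, the combined data contributed (α_post−α_prior, β_post−β_prior) successes and failures.
Total across both batches: 30−15=15 clicks, 47−14=33 non-clicks.
Subtract the first batch: 15−8=7 clicks and 33−16=17 non-clicks.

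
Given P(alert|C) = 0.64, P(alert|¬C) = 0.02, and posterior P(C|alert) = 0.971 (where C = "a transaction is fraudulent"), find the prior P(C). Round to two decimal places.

Bayes' rule in odds form gives O(C|E) = O(C)·[P(E|C)/P(E|¬C)], hence O(C) = O(C|E)/LR.
Posterior odds = 0.971/(1−0.971) = 33.4828. LR = 0.64/0.02 = 32.0000.
Prior odds = 33.4828/32.0000 = 1.0463, so P(C) = 1.0463/(1+1.0463) ≈ 0.51.

P(C) = 0.51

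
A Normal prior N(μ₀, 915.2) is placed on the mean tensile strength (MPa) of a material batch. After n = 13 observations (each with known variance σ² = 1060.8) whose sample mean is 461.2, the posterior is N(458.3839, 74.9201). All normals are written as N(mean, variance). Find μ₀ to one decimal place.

With known observation variance, the Normal–Normal posterior has precision τ_n = τ₀ + n/σ² and mean μ_n = (τ₀μ₀ + (n/σ²)x̄)/τ_n.
Here τ₀ = 1/915.2 = 0.001093 and τ_data = 13/1060.8 = 0.012255, so τ_n = 0.013348.
Rearranging for μ₀: μ₀ = (μ_n·τ_n − τ_data·x̄)/τ₀ = (458.3839·0.013348 − 0.012255·461.2) / 0.001093 = 0.466502/0.001093 ≈ 426.8.

μ₀ = 426.8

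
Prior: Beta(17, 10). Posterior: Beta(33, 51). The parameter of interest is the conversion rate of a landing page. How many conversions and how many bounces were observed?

16 conversions and 41 bounces

Beta is conjugate to the binomial likelihood: posterior = Beta(a+s, b+f).
So s = 33 − 17 = 16 and f = 51 − 10 = 41.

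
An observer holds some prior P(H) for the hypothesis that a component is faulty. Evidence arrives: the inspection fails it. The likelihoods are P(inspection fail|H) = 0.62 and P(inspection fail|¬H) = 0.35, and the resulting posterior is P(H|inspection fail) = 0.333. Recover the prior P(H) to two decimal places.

P(H) = 0.22

In odds form, posterior odds = prior odds × likelihood ratio, so prior odds = posterior odds ÷ LR.
Posterior odds = 0.333/(1−0.333) = 0.4993. LR = 0.62/0.35 = 1.7714.
Prior odds = 0.4993/1.7714 = 0.2819, so P(H) = 0.2819/(1+0.2819) ≈ 0.22.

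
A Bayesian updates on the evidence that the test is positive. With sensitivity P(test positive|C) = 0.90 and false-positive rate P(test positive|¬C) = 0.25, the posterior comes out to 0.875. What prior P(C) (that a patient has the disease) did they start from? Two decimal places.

P(C) = 0.66

In odds form, posterior odds = prior odds × likelihood ratio, so prior odds = posterior odds ÷ LR.
Posterior odds = 0.875/(1−0.875) = 7.0000. LR = 0.90/0.25 = 3.6000.
Prior odds = 7.0000/3.6000 = 1.9444, so P(C) = 1.9444/(1+1.9444) ≈ 0.66.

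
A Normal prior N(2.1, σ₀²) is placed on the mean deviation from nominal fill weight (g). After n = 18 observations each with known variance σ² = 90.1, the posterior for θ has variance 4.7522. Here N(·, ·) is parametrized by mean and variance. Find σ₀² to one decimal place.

For the Normal–Normal model with known σ², precisions add: τ_n = τ₀ + n/σ².
So 1/σ₀² = 1/4.7522 − 18/90.1 = 0.210429 − 0.199778 = 0.010651.
Hence σ₀² = 1/0.010651 ≈ 93.9.

σ₀² = 93.9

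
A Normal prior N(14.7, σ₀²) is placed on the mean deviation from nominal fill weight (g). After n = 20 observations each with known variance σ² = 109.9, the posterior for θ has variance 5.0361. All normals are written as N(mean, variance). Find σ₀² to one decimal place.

For the Normal–Normal model with known σ², precisions add: τ_n = τ₀ + n/σ².
So 1/σ₀² = 1/5.0361 − 20/109.9 = 0.198566 − 0.181984 = 0.016582.
Hence σ₀² = 1/0.016582 ≈ 60.3.

σ₀² = 60.3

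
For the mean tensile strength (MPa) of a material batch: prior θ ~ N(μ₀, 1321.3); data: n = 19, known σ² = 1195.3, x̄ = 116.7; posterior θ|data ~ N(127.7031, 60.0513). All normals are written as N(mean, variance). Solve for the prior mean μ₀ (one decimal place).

μ₀ = 358.8

The posterior mean is a precision-weighted average: μ_n = (τ₀μ₀ + τ_data·x̄)/(τ₀+τ_data), with τ₀=1/σ₀² and τ_data=n/σ².
Here τ₀ = 1/1321.3 = 0.000757 and τ_data = 19/1195.3 = 0.015896, so τ_n = 0.016653.
Rearranging for μ₀: μ₀ = (μ_n·τ_n − τ_data·x̄)/τ₀ = (127.7031·0.016653 − 0.015896·116.7) / 0.000757 = 0.271577/0.000757 ≈ 358.8.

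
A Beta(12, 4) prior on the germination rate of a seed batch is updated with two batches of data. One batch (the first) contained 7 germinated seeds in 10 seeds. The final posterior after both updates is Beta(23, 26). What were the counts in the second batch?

4 germinated seeds and 19 non-germinating seeds

Because Beta–binomial updating is additive in the counts, the combined data contributed (α_post−α_prior, β_post−β_prior) successes and failures.
Total across both batches: 23−12=11 germinated seeds, 26−4=22 non-germinating seeds.
Subtract the first batch: 11−7=4 germinated seeds and 22−3=19 non-germinating seeds.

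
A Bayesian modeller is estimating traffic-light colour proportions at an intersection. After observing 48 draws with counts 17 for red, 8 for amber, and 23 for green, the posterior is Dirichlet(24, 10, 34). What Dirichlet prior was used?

For a Dirichlet(α) prior with multinomial counts c, the posterior is Dirichlet(α + c) componentwise.
Subtract each count from the matching posterior parameter: 24−17=7, 10−8=2, 34−23=11.

Dirichlet(7, 2, 11)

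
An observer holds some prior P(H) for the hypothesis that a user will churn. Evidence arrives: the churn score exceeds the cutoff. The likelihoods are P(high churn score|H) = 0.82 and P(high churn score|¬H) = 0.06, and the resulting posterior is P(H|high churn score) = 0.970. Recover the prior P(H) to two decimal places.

P(H) = 0.70

In odds form, posterior odds = prior odds × likelihood ratio, so prior odds = posterior odds ÷ LR.
Posterior odds = 0.970/(1−0.970) = 32.3333. LR = 0.82/0.06 = 13.6667.
Prior odds = 32.3333/13.6667 = 2.3658, so P(H) = 2.3658/(1+2.3658) ≈ 0.70.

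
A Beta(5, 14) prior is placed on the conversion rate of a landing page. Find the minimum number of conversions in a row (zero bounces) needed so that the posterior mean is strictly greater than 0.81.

k = 55

After k conversions and 0 bounces the posterior is Beta(5+k, 14), with mean (5+k)/(5+14+k).
Set (5+k)/(19+k) > 0.81 and solve: k > (0.81·19 − 5)/(1 − 0.81) = 54.684.
The smallest integer exceeding 54.684 is 55.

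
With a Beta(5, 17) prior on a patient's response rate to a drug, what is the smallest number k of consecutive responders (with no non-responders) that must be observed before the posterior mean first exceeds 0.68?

After k responders and 0 non-responders the posterior is Beta(5+k, 17), with mean (5+k)/(5+17+k).
Set (5+k)/(22+k) > 0.68 and solve: k > (0.68·22 − 5)/(1 − 0.68) = 31.125.
The smallest integer exceeding 31.125 is 32, and checking k=32: (37)/(54) = 0.6852 > 0.68.

k = 32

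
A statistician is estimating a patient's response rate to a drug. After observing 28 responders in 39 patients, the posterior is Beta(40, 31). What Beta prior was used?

Beta is conjugate to the binomial likelihood: posterior = Beta(α+s, β+f).
So α = 40 − 28 = 12 and β = 31 − 11 = 20.

Beta(12, 20)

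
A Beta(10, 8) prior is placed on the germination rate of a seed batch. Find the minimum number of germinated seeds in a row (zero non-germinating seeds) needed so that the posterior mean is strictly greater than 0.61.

After k germinated seeds and 0 non-germinating seeds the posterior is Beta(10+k, 8), with mean (10+k)/(10+8+k).
Set (10+k)/(18+k) > 0.61 and solve: k > (0.61·18 − 10)/(1 − 0.61) = 2.513.
The smallest integer exceeding 2.513 is 3, and checking k=3: (13)/(21) = 0.6190 > 0.61.

k = 3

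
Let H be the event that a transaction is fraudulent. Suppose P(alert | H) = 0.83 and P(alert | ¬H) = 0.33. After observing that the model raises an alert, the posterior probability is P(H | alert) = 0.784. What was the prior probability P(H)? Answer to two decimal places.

P(H) = 0.59

In odds form, posterior odds = prior odds × likelihood ratio, so prior odds = posterior odds ÷ LR.
Posterior odds = 0.784/(1−0.784) = 3.6296. LR = 0.83/0.33 = 2.5152.
Prior odds = 3.6296/2.5152 = 1.4431, so P(H) = 1.4431/(1+1.4431) ≈ 0.59.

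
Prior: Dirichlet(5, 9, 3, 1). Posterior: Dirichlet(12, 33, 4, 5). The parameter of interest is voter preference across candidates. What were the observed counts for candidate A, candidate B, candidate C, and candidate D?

For a Dirichlet(α) prior with multinomial counts c, the posterior is Dirichlet(α + c) componentwise.
Counts are posterior − prior componentwise: 12−5=7, 33−9=24, 4−3=1, 5−1=4.

counts (7, 24, 1, 4)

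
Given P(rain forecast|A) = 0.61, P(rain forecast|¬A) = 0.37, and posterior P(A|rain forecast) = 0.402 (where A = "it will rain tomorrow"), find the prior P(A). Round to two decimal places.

P(A) = 0.29

In odds form, posterior odds = prior odds × likelihood ratio, so prior odds = posterior odds ÷ LR.
Posterior odds = 0.402/(1−0.402) = 0.6722. LR = 0.61/0.37 = 1.6486.
Prior odds = 0.6722/1.6486 = 0.4077, so P(A) = 0.4077/(1+0.4077) ≈ 0.29.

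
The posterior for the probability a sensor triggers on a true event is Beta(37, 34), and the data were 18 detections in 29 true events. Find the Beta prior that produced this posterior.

Beta(19, 23)

Under Beta–binomial conjugacy the posterior parameters are (a+s, b+f).
So a = 37 − 18 = 19 and b = 34 − 11 = 23.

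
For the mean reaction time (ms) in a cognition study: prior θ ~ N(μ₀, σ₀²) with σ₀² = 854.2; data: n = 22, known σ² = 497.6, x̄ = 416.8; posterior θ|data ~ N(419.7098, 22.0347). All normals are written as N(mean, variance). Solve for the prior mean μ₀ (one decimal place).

With known observation variance, the Normal–Normal posterior has precision τ_n = τ₀ + n/σ² and mean μ_n = (τ₀μ₀ + (n/σ²)x̄)/τ_n.
Here τ₀ = 1/854.2 = 0.001171 and τ_data = 22/497.6 = 0.044212, so τ_n = 0.045383.
Rearranging for μ₀: μ₀ = (μ_n·τ_n − τ_data·x̄)/τ₀ = (419.7098·0.045383 − 0.044212·416.8) / 0.001171 = 0.620128/0.001171 ≈ 529.6.

μ₀ = 529.6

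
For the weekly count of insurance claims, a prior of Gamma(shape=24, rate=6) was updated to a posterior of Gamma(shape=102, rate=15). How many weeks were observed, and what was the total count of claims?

A Gamma(α, β) prior (rate parametrization) on a Poisson rate with n observations summing to S gives posterior Gamma(α+S, β+n).
Matching: Σxᵢ = 102 − 24 = 78 and n = 15 − 6 = 9.

n = 9 weeks with total 78 claims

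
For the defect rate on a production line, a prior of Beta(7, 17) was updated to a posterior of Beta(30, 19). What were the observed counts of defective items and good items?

A Beta(a, b) prior with s successes and f failures in binomial data gives a Beta(a+s, b+f) posterior.
So s = 30 − 7 = 23 and f = 19 − 17 = 2.

23 defective items and 2 good items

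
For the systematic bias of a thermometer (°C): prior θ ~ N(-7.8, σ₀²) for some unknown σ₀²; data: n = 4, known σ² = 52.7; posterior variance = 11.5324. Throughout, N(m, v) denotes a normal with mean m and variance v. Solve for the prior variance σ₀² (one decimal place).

σ₀² = 92.5

For the Normal–Normal model with known σ², precisions add: τ_n = τ₀ + n/σ².
So 1/σ₀² = 1/11.5324 − 4/52.7 = 0.086712 − 0.075901 = 0.010811.
Hence σ₀² = 1/0.010811 ≈ 92.5.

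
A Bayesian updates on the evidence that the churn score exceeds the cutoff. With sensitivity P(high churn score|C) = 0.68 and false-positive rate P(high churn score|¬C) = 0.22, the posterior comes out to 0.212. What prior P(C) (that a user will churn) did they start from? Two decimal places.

Bayes' rule in odds form gives O(C|E) = O(C)·[P(E|C)/P(E|¬C)], hence O(C) = O(C|E)/LR.
Posterior odds = 0.212/(1−0.212) = 0.2690. LR = 0.68/0.22 = 3.0909.
Prior odds = 0.2690/3.0909 = 0.0870, so P(C) = 0.0870/(1+0.0870) ≈ 0.08.

P(C) = 0.08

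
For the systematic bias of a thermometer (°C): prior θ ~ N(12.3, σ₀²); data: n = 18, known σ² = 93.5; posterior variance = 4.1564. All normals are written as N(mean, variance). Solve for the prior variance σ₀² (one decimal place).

For the Normal–Normal model with known σ², precisions add: τ_n = τ₀ + n/σ².
So 1/σ₀² = 1/4.1564 − 18/93.5 = 0.240593 − 0.192513 = 0.048080.
Hence σ₀² = 1/0.048080 ≈ 20.8.

σ₀² = 20.8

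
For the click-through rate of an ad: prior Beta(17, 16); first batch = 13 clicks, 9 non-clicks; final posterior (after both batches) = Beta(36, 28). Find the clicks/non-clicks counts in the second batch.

6 clicks and 3 non-clicks

Sequential conjugate updates are equivalent to a single update on the pooled data, so total successes = posterior α − prior α and total failures = posterior β − prior β.
Total across both batches: 36−17=19 clicks, 28−16=12 non-clicks.
Subtract the first batch: 19−13=6 clicks and 12−9=3 non-clicks.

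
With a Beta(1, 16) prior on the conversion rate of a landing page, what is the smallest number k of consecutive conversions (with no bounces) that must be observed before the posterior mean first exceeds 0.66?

k = 31

After k conversions and 0 bounces the posterior is Beta(1+k, 16), with mean (1+k)/(1+16+k).
Set (1+k)/(17+k) > 0.66 and solve: k > (0.66·17 − 1)/(1 − 0.66) = 30.059.
The smallest integer exceeding 30.059 is 31.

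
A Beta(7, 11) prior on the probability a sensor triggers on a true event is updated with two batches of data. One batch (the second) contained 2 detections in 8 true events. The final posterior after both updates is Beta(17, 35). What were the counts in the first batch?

8 detections and 18 misses

Sequential conjugate updates are equivalent to a single update on the pooled data, so total successes = posterior α − prior α and total failures = posterior β − prior β.
Total across both batches: 17−7=10 detections, 35−11=24 misses.
Subtract the second batch: 10−2=8 detections and 24−6=18 misses.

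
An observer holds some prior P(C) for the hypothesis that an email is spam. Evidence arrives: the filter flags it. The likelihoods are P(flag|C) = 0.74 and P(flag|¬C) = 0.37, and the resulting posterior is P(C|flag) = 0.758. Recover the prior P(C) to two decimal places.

P(C) = 0.61

Bayes' rule in odds form gives O(C|E) = O(C)·[P(E|C)/P(E|¬C)], hence O(C) = O(C|E)/LR.
Posterior odds = 0.758/(1−0.758) = 3.1322. LR = 0.74/0.37 = 2.0000.
Prior odds = 3.1322/2.0000 = 1.5661, so P(C) = 1.5661/(1+1.5661) ≈ 0.61.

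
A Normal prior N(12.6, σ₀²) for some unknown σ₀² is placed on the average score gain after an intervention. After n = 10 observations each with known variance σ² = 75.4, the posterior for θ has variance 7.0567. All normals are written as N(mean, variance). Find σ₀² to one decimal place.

For the Normal–Normal model with known σ², precisions add: τ_n = τ₀ + n/σ².
So 1/σ₀² = 1/7.0567 − 10/75.4 = 0.141709 − 0.132626 = 0.009083.
Hence σ₀² = 1/0.009083 ≈ 110.1.

σ₀² = 110.1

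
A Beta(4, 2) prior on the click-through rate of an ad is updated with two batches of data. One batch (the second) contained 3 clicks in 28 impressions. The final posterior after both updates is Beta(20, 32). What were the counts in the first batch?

Sequential conjugate updates are equivalent to a single update on the pooled data, so total successes = posterior α − prior α and total failures = posterior β − prior β.
Total across both batches: 20−4=16 clicks, 32−2=30 non-clicks.
Subtract the second batch: 16−3=13 clicks and 30−25=5 non-clicks.

13 clicks and 5 non-clicks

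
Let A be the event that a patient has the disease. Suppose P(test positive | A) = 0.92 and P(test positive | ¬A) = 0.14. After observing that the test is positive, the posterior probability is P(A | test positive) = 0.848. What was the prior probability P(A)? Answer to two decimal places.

Bayes' rule in odds form gives O(A|E) = O(A)·[P(E|A)/P(E|¬A)], hence O(A) = O(A|E)/LR.
Posterior odds = 0.848/(1−0.848) = 5.5789. LR = 0.92/0.14 = 6.5714.
Prior odds = 5.5789/6.5714 = 0.8490, so P(A) = 0.8490/(1+0.8490) ≈ 0.46.

P(A) = 0.46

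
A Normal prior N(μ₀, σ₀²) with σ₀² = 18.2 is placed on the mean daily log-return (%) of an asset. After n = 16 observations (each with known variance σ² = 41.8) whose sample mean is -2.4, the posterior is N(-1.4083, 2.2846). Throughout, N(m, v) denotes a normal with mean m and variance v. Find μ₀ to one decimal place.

With known observation variance, the Normal–Normal posterior has precision τ_n = τ₀ + n/σ² and mean μ_n = (τ₀μ₀ + (n/σ²)x̄)/τ_n.
Here τ₀ = 1/18.2 = 0.054945 and τ_data = 16/41.8 = 0.382775, so τ_n = 0.437720.
Rearranging for μ₀: μ₀ = (μ_n·τ_n − τ_data·x̄)/τ₀ = (-1.4083·0.437720 − 0.382775·-2.4) / 0.054945 = 0.302219/0.054945 ≈ 5.5.

μ₀ = 5.5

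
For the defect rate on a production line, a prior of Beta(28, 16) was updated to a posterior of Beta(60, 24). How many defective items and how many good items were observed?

32 defective items and 8 good items

A Beta(a, b) prior with s successes and f failures in binomial data gives a Beta(a+s, b+f) posterior.
So s = 60 − 28 = 32 and f = 24 − 16 = 8.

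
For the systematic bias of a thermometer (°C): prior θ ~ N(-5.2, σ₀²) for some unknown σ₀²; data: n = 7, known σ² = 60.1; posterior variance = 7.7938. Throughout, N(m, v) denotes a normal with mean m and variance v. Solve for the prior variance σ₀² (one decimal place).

For the Normal–Normal model with known σ², precisions add: τ_n = τ₀ + n/σ².
So 1/σ₀² = 1/7.7938 − 7/60.1 = 0.128307 − 0.116473 = 0.011834.
Hence σ₀² = 1/0.011834 ≈ 84.5.

σ₀² = 84.5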